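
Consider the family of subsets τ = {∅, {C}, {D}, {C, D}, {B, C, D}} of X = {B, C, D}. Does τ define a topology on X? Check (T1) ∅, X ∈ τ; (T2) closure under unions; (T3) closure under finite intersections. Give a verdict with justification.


τ IS a topology on X.

Axiom (T1): ∅ ∈ τ? Yes; X ∈ τ? Yes.
Axiom (T2/T3): check pairwise unions and intersections of members of τ.
All pairwise intersections and unions checked — each lies in τ. Therefore τ satisfies (T1), (T2), (T3): it IS a topology on X.


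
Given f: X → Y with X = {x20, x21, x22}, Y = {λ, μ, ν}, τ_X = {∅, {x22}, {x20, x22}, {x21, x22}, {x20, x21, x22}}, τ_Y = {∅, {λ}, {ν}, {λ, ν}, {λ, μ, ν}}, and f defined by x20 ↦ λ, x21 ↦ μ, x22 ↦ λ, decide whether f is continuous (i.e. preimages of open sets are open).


f IS continuous.

Compute f^{-1}(U) for each U ∈ τ_Y:
  U = ∅: f^{-1}(U) = ∅ ∈ τ_X ✓.
  U = {λ}: f^{-1}(U) = {x20, x22} ∈ τ_X ✓.
  U = {ν}: f^{-1}(U) = ∅ ∈ τ_X ✓.
  U = {λ, ν}: f^{-1}(U) = {x20, x22} ∈ τ_X ✓.
  U = {λ, μ, ν}: f^{-1}(U) = {x20, x21, x22} ∈ τ_X ✓.
Every preimage lies in τ_X, so f IS continuous.


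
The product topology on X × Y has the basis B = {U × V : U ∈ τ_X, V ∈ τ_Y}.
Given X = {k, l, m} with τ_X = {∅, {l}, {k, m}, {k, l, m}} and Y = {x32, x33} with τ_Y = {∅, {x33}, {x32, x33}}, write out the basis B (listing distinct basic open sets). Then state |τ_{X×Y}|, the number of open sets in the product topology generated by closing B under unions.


Basis B = {∅ × ∅, {l} × {x33}, {k, m} × {x33}, {l} × {x32, x33}, {k, l, m} × {x33}, {k, m} × {x32, x33}, {k, l, m} × {x32, x33}}; |τ_{X×Y}| = 9.

Enumerate products U × V with U ∈ τ_X, V ∈ τ_Y (deduplicated):
  ∅ × ∅ = {} (∅)
  {l} × {x33} = {(l,x33)}
  {k, m} × {x33} = {(k,x33), (m,x33)}
  {l} × {x32, x33} = {(l,x32), (l,x33)}
  {k, l, m} × {x33} = {(k,x33), (l,x33), (m,x33)}
  {k, m} × {x32, x33} = {(k,x32), (k,x33), (m,x32), (m,x33)}
  {k, l, m} × {x32, x33} = {(k,x32), (k,x33), (l,x32), (l,x33), (m,x32), (m,x33)}
These 7 distinct sets form the basis B.
Close under arbitrary unions to get τ_{X×Y}; counting gives |τ_{X×Y}| = 9.


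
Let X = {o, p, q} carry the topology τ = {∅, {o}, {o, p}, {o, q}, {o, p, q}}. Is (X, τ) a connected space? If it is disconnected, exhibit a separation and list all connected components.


(X, τ) is connected.

Find clopen sets (U ∈ τ with X ∖ U ∈ τ):
  U = ∅, X ∖ U = {o, p, q} — both open, so U is clopen.
  U = {o, p, q}, X ∖ U = ∅ — both open, so U is clopen.
Only trivial clopens (∅ and X) exist, so (X, τ) is connected.
Compute connected components by grouping points that agree on all clopens:
  component: {o, p, q}


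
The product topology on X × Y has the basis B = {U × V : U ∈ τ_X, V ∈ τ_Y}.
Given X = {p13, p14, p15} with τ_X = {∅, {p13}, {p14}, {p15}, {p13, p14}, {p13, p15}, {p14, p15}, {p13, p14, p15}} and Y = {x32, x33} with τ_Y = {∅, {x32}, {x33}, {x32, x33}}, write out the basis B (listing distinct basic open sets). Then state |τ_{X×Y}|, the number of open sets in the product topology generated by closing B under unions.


Basis B = {∅ × ∅, {p13} × {x32}, {p13} × {x33}, {p14} × {x32}, {p14} × {x33}, {p15} × {x32}, {p15} × {x33}, {p13} × {x32, x33}, {p13, p14} × {x32}, {p13, p15} × {x32}, {p13, p14} × {x33}, {p13, p15} × {x33}, {p14} × {x32, x33}, {p14, p15} × {x32}, {p14, p15} × {x33}, {p15} × {x32, x33}, {p13, p14, p15} × {x32}, {p13, p14, p15} × {x33}, {p13, p14} × {x32, x33}, {p13, p15} × {x32, x33}, {p14, p15} × {x32, x33}, {p13, p14, p15} × {x32, x33}}; |τ_{X×Y}| = 64.

Enumerate products U × V with U ∈ τ_X, V ∈ τ_Y (deduplicated):
  ∅ × ∅ = {} (∅)
  {p13} × {x32} = {(p13,x32)}
  {p13} × {x33} = {(p13,x33)}
  {p14} × {x32} = {(p14,x32)}
  {p14} × {x33} = {(p14,x33)}
  {p15} × {x32} = {(p15,x32)}
  {p15} × {x33} = {(p15,x33)}
  {p13} × {x32, x33} = {(p13,x32), (p13,x33)}
  {p13, p14} × {x32} = {(p13,x32), (p14,x32)}
  {p13, p15} × {x32} = {(p13,x32), (p15,x32)}
  {p13, p14} × {x33} = {(p13,x33), (p14,x33)}
  {p13, p15} × {x33} = {(p13,x33), (p15,x33)}
  {p14} × {x32, x33} = {(p14,x32), (p14,x33)}
  {p14, p15} × {x32} = {(p14,x32), (p15,x32)}
  {p14, p15} × {x33} = {(p14,x33), (p15,x33)}
  {p15} × {x32, x33} = {(p15,x32), (p15,x33)}
  {p13, p14, p15} × {x32} = {(p13,x32), (p14,x32), (p15,x32)}
  {p13, p14, p15} × {x33} = {(p13,x33), (p14,x33), (p15,x33)}
  {p13, p14} × {x32, x33} = {(p13,x32), (p13,x33), (p14,x32), (p14,x33)}
  {p13, p15} × {x32, x33} = {(p13,x32), (p13,x33), (p15,x32), (p15,x33)}
  {p14, p15} × {x32, x33} = {(p14,x32), (p14,x33), (p15,x32), (p15,x33)}
  {p13, p14, p15} × {x32, x33} = {(p13,x32), (p13,x33), (p14,x32), (p14,x33), (p15,x32), (p15,x33)}
These 22 distinct sets form the basis B.
Close under arbitrary unions to get τ_{X×Y}; counting gives |τ_{X×Y}| = 64.


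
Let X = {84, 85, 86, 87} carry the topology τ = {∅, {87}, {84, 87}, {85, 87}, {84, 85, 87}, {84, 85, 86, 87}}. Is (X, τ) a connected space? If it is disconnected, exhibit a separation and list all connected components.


(X, τ) is connected.

Find clopen sets (U ∈ τ with X ∖ U ∈ τ):
  U = ∅, X ∖ U = {84, 85, 86, 87} — both open, so U is clopen.
  U = {84, 85, 86, 87}, X ∖ U = ∅ — both open, so U is clopen.
Only trivial clopens (∅ and X) exist, so (X, τ) is connected.
Compute connected components by grouping points that agree on all clopens:
  component: {84, 85, 86, 87}


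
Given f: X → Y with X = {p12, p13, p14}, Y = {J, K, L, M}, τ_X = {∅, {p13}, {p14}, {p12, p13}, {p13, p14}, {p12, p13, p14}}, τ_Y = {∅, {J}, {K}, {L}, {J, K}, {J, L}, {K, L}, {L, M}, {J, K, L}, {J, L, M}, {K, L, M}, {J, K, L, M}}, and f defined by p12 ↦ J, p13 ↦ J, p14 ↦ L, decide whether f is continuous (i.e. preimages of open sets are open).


f IS continuous.

Compute f^{-1}(U) for each U ∈ τ_Y:
  U = ∅: f^{-1}(U) = ∅ ∈ τ_X ✓.
  U = {J}: f^{-1}(U) = {p12, p13} ∈ τ_X ✓.
  U = {K}: f^{-1}(U) = ∅ ∈ τ_X ✓.
  U = {L}: f^{-1}(U) = {p14} ∈ τ_X ✓.
  U = {J, K}: f^{-1}(U) = {p12, p13} ∈ τ_X ✓.
  U = {J, L}: f^{-1}(U) = {p12, p13, p14} ∈ τ_X ✓.
  U = {K, L}: f^{-1}(U) = {p14} ∈ τ_X ✓.
  U = {L, M}: f^{-1}(U) = {p14} ∈ τ_X ✓.
  U = {J, K, L}: f^{-1}(U) = {p12, p13, p14} ∈ τ_X ✓.
  U = {J, L, M}: f^{-1}(U) = {p12, p13, p14} ∈ τ_X ✓.
  U = {K, L, M}: f^{-1}(U) = {p14} ∈ τ_X ✓.
  U = {J, K, L, M}: f^{-1}(U) = {p12, p13, p14} ∈ τ_X ✓.
Every preimage lies in τ_X, so f IS continuous.


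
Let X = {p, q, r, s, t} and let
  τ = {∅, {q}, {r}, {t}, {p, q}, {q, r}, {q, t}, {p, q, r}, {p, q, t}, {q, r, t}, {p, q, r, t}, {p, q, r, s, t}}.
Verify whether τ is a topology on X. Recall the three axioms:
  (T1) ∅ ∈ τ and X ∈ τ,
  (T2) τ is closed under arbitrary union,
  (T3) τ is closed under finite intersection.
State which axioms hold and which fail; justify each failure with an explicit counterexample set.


τ is NOT a topology on X.

Axiom (T1): ∅ ∈ τ? Yes; X ∈ τ? Yes.
Axiom (T2/T3): check pairwise unions and intersections of members of τ.
Counterexample for (T2): {r} ∪ {t} = {r, t} ∉ τ. Therefore τ is NOT a topology.


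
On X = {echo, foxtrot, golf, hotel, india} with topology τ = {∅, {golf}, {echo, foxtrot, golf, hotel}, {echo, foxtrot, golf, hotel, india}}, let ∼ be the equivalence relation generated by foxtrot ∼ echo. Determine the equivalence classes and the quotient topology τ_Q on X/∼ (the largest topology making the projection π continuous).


X/∼ = {[echo=foxtrot], [golf], [hotel], [india]}; |τ_Q| = 4.

Equivalence classes: [echo=foxtrot], [golf], [hotel], [india].
Quotient map π: X → X/∼ sends echo ↦ [echo=foxtrot], foxtrot ↦ [echo=foxtrot], golf ↦ [golf], hotel ↦ [hotel], india ↦ [india].
For each subset V ⊆ X/∼, compute π^{-1}(V) ⊆ X and check whether π^{-1}(V) ∈ τ. V is open in τ_Q iff π^{-1}(V) ∈ τ.
  V = {}: π^{-1}(V) = ∅ ∈ τ ✓.
  V = {[echo=foxtrot]}: π^{-1}(V) = {echo, foxtrot} ∉ τ ✗.
  V = {[golf]}: π^{-1}(V) = {golf} ∈ τ ✓.
  V = {[echo=foxtrot], [golf]}: π^{-1}(V) = {echo, foxtrot, golf} ∉ τ ✗.
  V = {[hotel]}: π^{-1}(V) = {hotel} ∉ τ ✗.
  V = {[echo=foxtrot], [hotel]}: π^{-1}(V) = {echo, foxtrot, hotel} ∉ τ ✗.
  V = {[golf], [hotel]}: π^{-1}(V) = {golf, hotel} ∉ τ ✗.
  V = {[echo=foxtrot], [golf], [hotel]}: π^{-1}(V) = {echo, foxtrot, golf, hotel} ∈ τ ✓.
  V = {[india]}: π^{-1}(V) = {india} ∉ τ ✗.
  V = {[echo=foxtrot], [india]}: π^{-1}(V) = {echo, foxtrot, india} ∉ τ ✗.
  V = {[golf], [india]}: π^{-1}(V) = {golf, india} ∉ τ ✗.
  V = {[echo=foxtrot], [golf], [india]}: π^{-1}(V) = {echo, foxtrot, golf, india} ∉ τ ✗.
  V = {[hotel], [india]}: π^{-1}(V) = {hotel, india} ∉ τ ✗.
  V = {[echo=foxtrot], [hotel], [india]}: π^{-1}(V) = {echo, foxtrot, hotel, india} ∉ τ ✗.
  V = {[golf], [hotel], [india]}: π^{-1}(V) = {golf, hotel, india} ∉ τ ✗.
  V = {[echo=foxtrot], [golf], [hotel], [india]}: π^{-1}(V) = {echo, foxtrot, golf, hotel, india} ∈ τ ✓.
Open sets in the quotient: τ_Q = {{}, {[golf]}, {[echo=foxtrot], [golf], [hotel]}, {[echo=foxtrot], [golf], [hotel], [india]}} (4 elements).


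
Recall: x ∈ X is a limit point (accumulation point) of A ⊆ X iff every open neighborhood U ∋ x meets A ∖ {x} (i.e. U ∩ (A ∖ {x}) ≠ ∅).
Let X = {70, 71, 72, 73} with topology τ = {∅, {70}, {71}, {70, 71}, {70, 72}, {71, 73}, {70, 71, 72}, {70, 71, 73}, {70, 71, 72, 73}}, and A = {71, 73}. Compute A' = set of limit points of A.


A' = {73}

For each x ∈ X, list the open sets U ∈ τ with x ∈ U, then check whether U ∩ (A ∖ {x}) ≠ ∅ for every such U.
  x = 70: open {70} ∋ x has {70} ∩ (A ∖ {70}) = ∅, so x is NOT a limit point.
  x = 71: open {71} ∋ x has {71} ∩ (A ∖ {71}) = ∅, so x is NOT a limit point.
  x = 72: open {70, 72} ∋ x has {70, 72} ∩ (A ∖ {72}) = ∅, so x is NOT a limit point.
  x = 73: opens ∋ x are {71, 73}, {70, 71, 73}, {70, 71, 72, 73}; each meets A ∖ {73}, so x IS a limit point.
Collecting: A' = {73}.


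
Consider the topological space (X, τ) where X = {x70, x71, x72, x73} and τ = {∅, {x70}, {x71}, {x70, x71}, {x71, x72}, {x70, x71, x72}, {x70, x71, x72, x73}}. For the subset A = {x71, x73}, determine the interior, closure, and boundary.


int(A) = {x71}, cl(A) = {x71, x72, x73}, ∂A = {x72, x73}.

Closed sets in (X, τ) are complements of opens:
  closed(X, τ) = {∅, {x73}, {x70, x73}, {x72, x73}, {x70, x72, x73}, {x71, x72, x73}, {x70, x71, x72, x73}}.
int(A) = ⋃ {U ∈ τ : U ⊆ A}. Opens contained in A: ∅, {x71}.
Taking the union of these: int(A) = {x71}.
cl(A) = ⋂ {C closed : A ⊆ C}. Closed sets containing A: {x71, x72, x73}, {x70, x71, x72, x73}.
Intersecting these: cl(A) = {x71, x72, x73}.
∂A = cl(A) ∖ int(A) = {x71, x72, x73} ∖ {x71} = {x72, x73}.


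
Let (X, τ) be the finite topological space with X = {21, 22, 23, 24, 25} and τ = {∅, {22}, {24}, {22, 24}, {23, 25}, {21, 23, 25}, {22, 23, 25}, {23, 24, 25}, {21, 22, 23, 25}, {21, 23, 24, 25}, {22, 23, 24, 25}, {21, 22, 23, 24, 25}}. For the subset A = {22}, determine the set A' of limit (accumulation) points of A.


A' = ∅

For each x ∈ X, list the open sets U ∈ τ with x ∈ U, then check whether U ∩ (A ∖ {x}) ≠ ∅ for every such U.
  x = 21: open {21, 23, 25} ∋ x has {21, 23, 25} ∩ (A ∖ {21}) = ∅, so x is NOT a limit point.
  x = 22: open {22} ∋ x has {22} ∩ (A ∖ {22}) = ∅, so x is NOT a limit point.
  x = 23: open {23, 25} ∋ x has {23, 25} ∩ (A ∖ {23}) = ∅, so x is NOT a limit point.
  x = 24: open {24} ∋ x has {24} ∩ (A ∖ {24}) = ∅, so x is NOT a limit point.
  x = 25: open {23, 25} ∋ x has {23, 25} ∩ (A ∖ {25}) = ∅, so x is NOT a limit point.
Collecting: A' = ∅.


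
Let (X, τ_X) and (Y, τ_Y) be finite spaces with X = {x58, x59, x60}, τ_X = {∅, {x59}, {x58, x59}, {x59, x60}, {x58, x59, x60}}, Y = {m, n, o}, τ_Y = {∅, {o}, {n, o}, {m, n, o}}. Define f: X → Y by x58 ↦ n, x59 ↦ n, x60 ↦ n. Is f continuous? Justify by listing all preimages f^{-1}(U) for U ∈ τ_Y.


f IS continuous.

Compute f^{-1}(U) for each U ∈ τ_Y:
  U = ∅: f^{-1}(U) = ∅ ∈ τ_X ✓.
  U = {o}: f^{-1}(U) = ∅ ∈ τ_X ✓.
  U = {n, o}: f^{-1}(U) = {x58, x59, x60} ∈ τ_X ✓.
  U = {m, n, o}: f^{-1}(U) = {x58, x59, x60} ∈ τ_X ✓.
Every preimage lies in τ_X, so f IS continuous.


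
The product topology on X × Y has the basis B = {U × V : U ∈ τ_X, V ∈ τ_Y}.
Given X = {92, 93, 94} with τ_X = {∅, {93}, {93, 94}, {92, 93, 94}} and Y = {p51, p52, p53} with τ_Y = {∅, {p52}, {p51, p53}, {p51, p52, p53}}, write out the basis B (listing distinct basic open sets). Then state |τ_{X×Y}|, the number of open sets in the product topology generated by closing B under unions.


Basis B = {∅ × ∅, {93} × {p52}, {93} × {p51, p53}, {93, 94} × {p52}, {92, 93, 94} × {p52}, {93} × {p51, p52, p53}, {93, 94} × {p51, p53}, {92, 93, 94} × {p51, p53}, {93, 94} × {p51, p52, p53}, {92, 93, 94} × {p51, p52, p53}}; |τ_{X×Y}| = 16.

Enumerate products U × V with U ∈ τ_X, V ∈ τ_Y (deduplicated):
  ∅ × ∅ = {} (∅)
  {93} × {p52} = {(93,p52)}
  {93} × {p51, p53} = {(93,p51), (93,p53)}
  {93, 94} × {p52} = {(93,p52), (94,p52)}
  {92, 93, 94} × {p52} = {(92,p52), (93,p52), (94,p52)}
  {93} × {p51, p52, p53} = {(93,p51), (93,p52), (93,p53)}
  {93, 94} × {p51, p53} = {(93,p51), (93,p53), (94,p51), (94,p53)}
  {92, 93, 94} × {p51, p53} = {(92,p51), (92,p53), (93,p51), (93,p53), (94,p51), (94,p53)}
  {93, 94} × {p51, p52, p53} = {(93,p51), (93,p52), (93,p53), (94,p51), (94,p52), (94,p53)}
  {92, 93, 94} × {p51, p52, p53} = {(92,p51), (92,p52), (92,p53), (93,p51), (93,p52), (93,p53), (94,p51), (94,p52), (94,p53)}
These 10 distinct sets form the basis B.
Close under arbitrary unions to get τ_{X×Y}; counting gives |τ_{X×Y}| = 16.


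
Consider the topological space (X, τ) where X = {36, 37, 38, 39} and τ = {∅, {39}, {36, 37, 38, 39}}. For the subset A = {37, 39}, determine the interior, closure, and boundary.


int(A) = {39}, cl(A) = {36, 37, 38, 39}, ∂A = {36, 37, 38}.

Closed sets in (X, τ) are complements of opens:
  closed(X, τ) = {∅, {36, 37, 38}, {36, 37, 38, 39}}.
int(A) = ⋃ {U ∈ τ : U ⊆ A}. Opens contained in A: ∅, {39}.
Taking the union of these: int(A) = {39}.
cl(A) = ⋂ {C closed : A ⊆ C}. Closed sets containing A: {36, 37, 38, 39}.
Intersecting these: cl(A) = {36, 37, 38, 39}.
∂A = cl(A) ∖ int(A) = {36, 37, 38, 39} ∖ {39} = {36, 37, 38}.


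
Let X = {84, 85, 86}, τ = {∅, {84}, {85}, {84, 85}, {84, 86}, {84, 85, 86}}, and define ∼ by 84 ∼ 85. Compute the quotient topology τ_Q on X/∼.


X/∼ = {[84=85], [86]}; |τ_Q| = 3.

Equivalence classes: [84=85], [86].
Quotient map π: X → X/∼ sends 84 ↦ [84=85], 85 ↦ [84=85], 86 ↦ [86].
For each subset V ⊆ X/∼, compute π^{-1}(V) ⊆ X and check whether π^{-1}(V) ∈ τ. V is open in τ_Q iff π^{-1}(V) ∈ τ.
  V = {}: π^{-1}(V) = ∅ ∈ τ ✓.
  V = {[84=85]}: π^{-1}(V) = {84, 85} ∈ τ ✓.
  V = {[86]}: π^{-1}(V) = {86} ∉ τ ✗.
  V = {[84=85], [86]}: π^{-1}(V) = {84, 85, 86} ∈ τ ✓.
Open sets in the quotient: τ_Q = {{}, {[84=85]}, {[84=85], [86]}} (3 elements).


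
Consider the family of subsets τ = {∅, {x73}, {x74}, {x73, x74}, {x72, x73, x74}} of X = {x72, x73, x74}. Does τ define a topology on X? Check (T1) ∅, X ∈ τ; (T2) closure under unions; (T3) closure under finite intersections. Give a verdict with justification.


τ IS a topology on X.

Axiom (T1): ∅ ∈ τ? Yes; X ∈ τ? Yes.
Axiom (T2/T3): check pairwise unions and intersections of members of τ.
All pairwise intersections and unions checked — each lies in τ. Therefore τ satisfies (T1), (T2), (T3): it IS a topology on X.


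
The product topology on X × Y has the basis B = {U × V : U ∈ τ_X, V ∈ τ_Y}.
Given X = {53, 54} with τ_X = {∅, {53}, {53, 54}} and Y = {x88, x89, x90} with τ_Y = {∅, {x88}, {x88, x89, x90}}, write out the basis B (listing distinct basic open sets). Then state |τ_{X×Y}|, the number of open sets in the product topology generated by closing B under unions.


Basis B = {∅ × ∅, {53} × {x88}, {53, 54} × {x88}, {53} × {x88, x89, x90}, {53, 54} × {x88, x89, x90}}; |τ_{X×Y}| = 6.

Enumerate products U × V with U ∈ τ_X, V ∈ τ_Y (deduplicated):
  ∅ × ∅ = {} (∅)
  {53} × {x88} = {(53,x88)}
  {53, 54} × {x88} = {(53,x88), (54,x88)}
  {53} × {x88, x89, x90} = {(53,x88), (53,x89), (53,x90)}
  {53, 54} × {x88, x89, x90} = {(53,x88), (53,x89), (53,x90), (54,x88), (54,x89), (54,x90)}
These 5 distinct sets form the basis B.
Close under arbitrary unions to get τ_{X×Y}; counting gives |τ_{X×Y}| = 6.


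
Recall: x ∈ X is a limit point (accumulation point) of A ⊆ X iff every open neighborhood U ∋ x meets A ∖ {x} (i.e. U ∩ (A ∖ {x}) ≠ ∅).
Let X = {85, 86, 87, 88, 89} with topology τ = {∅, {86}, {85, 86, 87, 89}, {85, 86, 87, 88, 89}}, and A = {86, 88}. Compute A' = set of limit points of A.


A' = {85, 87, 88, 89}

For each x ∈ X, list the open sets U ∈ τ with x ∈ U, then check whether U ∩ (A ∖ {x}) ≠ ∅ for every such U.
  x = 85: opens ∋ x are {85, 86, 87, 89}, {85, 86, 87, 88, 89}; each meets A ∖ {85}, so x IS a limit point.
  x = 86: open {86} ∋ x has {86} ∩ (A ∖ {86}) = ∅, so x is NOT a limit point.
  x = 87: opens ∋ x are {85, 86, 87, 89}, {85, 86, 87, 88, 89}; each meets A ∖ {87}, so x IS a limit point.
  x = 88: opens ∋ x are {85, 86, 87, 88, 89}; each meets A ∖ {88}, so x IS a limit point.
  x = 89: opens ∋ x are {85, 86, 87, 89}, {85, 86, 87, 88, 89}; each meets A ∖ {89}, so x IS a limit point.
Collecting: A' = {85, 87, 88, 89}.


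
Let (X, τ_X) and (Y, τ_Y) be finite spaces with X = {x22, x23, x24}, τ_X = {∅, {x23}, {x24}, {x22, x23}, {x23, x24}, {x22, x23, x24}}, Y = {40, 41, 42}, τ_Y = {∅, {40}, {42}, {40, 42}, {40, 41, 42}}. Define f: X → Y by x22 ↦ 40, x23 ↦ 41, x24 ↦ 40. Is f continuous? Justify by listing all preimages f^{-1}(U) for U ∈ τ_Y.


f is NOT continuous.

Compute f^{-1}(U) for each U ∈ τ_Y:
  U = ∅: f^{-1}(U) = ∅ ∈ τ_X ✓.
  U = {40}: f^{-1}(U) = {x22, x24} ∉ τ_X ✗.
  U = {42}: f^{-1}(U) = ∅ ∈ τ_X ✓.
  U = {40, 42}: f^{-1}(U) = {x22, x24} ∉ τ_X ✗.
  U = {40, 41, 42}: f^{-1}(U) = {x22, x23, x24} ∈ τ_X ✓.
Found U = {40} with f^{-1}(U) = {x22, x24} not in τ_X. Therefore f is NOT continuous.


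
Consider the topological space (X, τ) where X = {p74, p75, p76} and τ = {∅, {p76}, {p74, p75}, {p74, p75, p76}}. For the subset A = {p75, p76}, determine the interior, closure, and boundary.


int(A) = {p76}, cl(A) = {p74, p75, p76}, ∂A = {p74, p75}.

Closed sets in (X, τ) are complements of opens:
  closed(X, τ) = {∅, {p76}, {p74, p75}, {p74, p75, p76}}.
int(A) = ⋃ {U ∈ τ : U ⊆ A}. Opens contained in A: ∅, {p76}.
Taking the union of these: int(A) = {p76}.
cl(A) = ⋂ {C closed : A ⊆ C}. Closed sets containing A: {p74, p75, p76}.
Intersecting these: cl(A) = {p74, p75, p76}.
∂A = cl(A) ∖ int(A) = {p74, p75, p76} ∖ {p76} = {p74, p75}.


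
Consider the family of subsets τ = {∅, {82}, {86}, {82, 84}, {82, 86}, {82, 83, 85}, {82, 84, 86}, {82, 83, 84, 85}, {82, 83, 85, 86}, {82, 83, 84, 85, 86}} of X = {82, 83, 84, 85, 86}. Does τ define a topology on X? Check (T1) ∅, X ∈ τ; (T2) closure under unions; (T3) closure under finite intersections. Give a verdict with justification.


τ IS a topology on X.

Axiom (T1): ∅ ∈ τ? Yes; X ∈ τ? Yes.
Axiom (T2/T3): check pairwise unions and intersections of members of τ.
All pairwise intersections and unions checked — each lies in τ. Therefore τ satisfies (T1), (T2), (T3): it IS a topology on X.


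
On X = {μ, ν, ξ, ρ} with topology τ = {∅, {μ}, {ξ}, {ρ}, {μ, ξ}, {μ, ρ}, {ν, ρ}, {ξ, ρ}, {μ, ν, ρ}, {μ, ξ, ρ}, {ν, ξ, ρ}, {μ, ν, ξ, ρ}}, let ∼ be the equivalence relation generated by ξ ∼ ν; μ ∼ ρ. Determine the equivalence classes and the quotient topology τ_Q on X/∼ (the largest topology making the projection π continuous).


X/∼ = {[μ=ρ], [ν=ξ]}; |τ_Q| = 3.

Equivalence classes: [μ=ρ], [ν=ξ].
Quotient map π: X → X/∼ sends μ ↦ [μ=ρ], ν ↦ [ν=ξ], ξ ↦ [ν=ξ], ρ ↦ [μ=ρ].
For each subset V ⊆ X/∼, compute π^{-1}(V) ⊆ X and check whether π^{-1}(V) ∈ τ. V is open in τ_Q iff π^{-1}(V) ∈ τ.
  V = {}: π^{-1}(V) = ∅ ∈ τ ✓.
  V = {[μ=ρ]}: π^{-1}(V) = {μ, ρ} ∈ τ ✓.
  V = {[ν=ξ]}: π^{-1}(V) = {ν, ξ} ∉ τ ✗.
  V = {[μ=ρ], [ν=ξ]}: π^{-1}(V) = {μ, ν, ξ, ρ} ∈ τ ✓.
Open sets in the quotient: τ_Q = {{}, {[μ=ρ]}, {[μ=ρ], [ν=ξ]}} (3 elements).


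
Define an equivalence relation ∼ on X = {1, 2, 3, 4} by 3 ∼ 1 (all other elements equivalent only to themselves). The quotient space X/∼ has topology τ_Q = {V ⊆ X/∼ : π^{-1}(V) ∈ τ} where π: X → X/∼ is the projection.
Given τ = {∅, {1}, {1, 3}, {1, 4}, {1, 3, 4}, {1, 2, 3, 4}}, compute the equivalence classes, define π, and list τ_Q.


X/∼ = {[1=3], [2], [4]}; |τ_Q| = 4.

Equivalence classes: [1=3], [2], [4].
Quotient map π: X → X/∼ sends 1 ↦ [1=3], 2 ↦ [2], 3 ↦ [1=3], 4 ↦ [4].
For each subset V ⊆ X/∼, compute π^{-1}(V) ⊆ X and check whether π^{-1}(V) ∈ τ. V is open in τ_Q iff π^{-1}(V) ∈ τ.
  V = {}: π^{-1}(V) = ∅ ∈ τ ✓.
  V = {[1=3]}: π^{-1}(V) = {1, 3} ∈ τ ✓.
  V = {[2]}: π^{-1}(V) = {2} ∉ τ ✗.
  V = {[1=3], [2]}: π^{-1}(V) = {1, 2, 3} ∉ τ ✗.
  V = {[4]}: π^{-1}(V) = {4} ∉ τ ✗.
  V = {[1=3], [4]}: π^{-1}(V) = {1, 3, 4} ∈ τ ✓.
  V = {[2], [4]}: π^{-1}(V) = {2, 4} ∉ τ ✗.
  V = {[1=3], [2], [4]}: π^{-1}(V) = {1, 2, 3, 4} ∈ τ ✓.
Open sets in the quotient: τ_Q = {{}, {[1=3]}, {[1=3], [4]}, {[1=3], [2], [4]}} (4 elements).


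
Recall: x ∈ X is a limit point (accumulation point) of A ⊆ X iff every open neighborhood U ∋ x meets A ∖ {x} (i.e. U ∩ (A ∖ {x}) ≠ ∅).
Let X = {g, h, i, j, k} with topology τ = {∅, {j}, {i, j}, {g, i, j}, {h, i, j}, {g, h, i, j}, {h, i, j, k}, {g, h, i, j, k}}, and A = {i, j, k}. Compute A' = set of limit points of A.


A' = {g, h, i, k}

For each x ∈ X, list the open sets U ∈ τ with x ∈ U, then check whether U ∩ (A ∖ {x}) ≠ ∅ for every such U.
  x = g: opens ∋ x are {g, i, j}, {g, h, i, j}, {g, h, i, j, k}; each meets A ∖ {g}, so x IS a limit point.
  x = h: opens ∋ x are {h, i, j}, {g, h, i, j}, {h, i, j, k}, {g, h, i, j, k}; each meets A ∖ {h}, so x IS a limit point.
  x = i: opens ∋ x are {i, j}, {g, i, j}, {h, i, j}, {g, h, i, j}, {h, i, j, k}, {g, h, i, j, k}; each meets A ∖ {i}, so x IS a limit point.
  x = j: open {j} ∋ x has {j} ∩ (A ∖ {j}) = ∅, so x is NOT a limit point.
  x = k: opens ∋ x are {h, i, j, k}, {g, h, i, j, k}; each meets A ∖ {k}, so x IS a limit point.
Collecting: A' = {g, h, i, k}.


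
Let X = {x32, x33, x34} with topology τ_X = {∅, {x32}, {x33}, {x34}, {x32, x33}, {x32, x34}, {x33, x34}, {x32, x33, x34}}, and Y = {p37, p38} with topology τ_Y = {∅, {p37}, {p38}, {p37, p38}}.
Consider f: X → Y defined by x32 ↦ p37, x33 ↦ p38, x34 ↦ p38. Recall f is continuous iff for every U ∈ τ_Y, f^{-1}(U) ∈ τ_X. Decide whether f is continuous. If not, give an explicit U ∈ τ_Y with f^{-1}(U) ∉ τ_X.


f IS continuous.

Compute f^{-1}(U) for each U ∈ τ_Y:
  U = ∅: f^{-1}(U) = ∅ ∈ τ_X ✓.
  U = {p37}: f^{-1}(U) = {x32} ∈ τ_X ✓.
  U = {p38}: f^{-1}(U) = {x33, x34} ∈ τ_X ✓.
  U = {p37, p38}: f^{-1}(U) = {x32, x33, x34} ∈ τ_X ✓.
Every preimage lies in τ_X, so f IS continuous.


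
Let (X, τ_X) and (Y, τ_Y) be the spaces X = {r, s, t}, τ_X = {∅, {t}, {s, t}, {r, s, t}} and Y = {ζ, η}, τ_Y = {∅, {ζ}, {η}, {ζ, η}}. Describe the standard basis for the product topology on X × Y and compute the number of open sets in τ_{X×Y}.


Basis B = {∅ × ∅, {t} × {ζ}, {t} × {η}, {s, t} × {ζ}, {s, t} × {η}, {t} × {ζ, η}, {r, s, t} × {ζ}, {r, s, t} × {η}, {s, t} × {ζ, η}, {r, s, t} × {ζ, η}}; |τ_{X×Y}| = 16.

Enumerate products U × V with U ∈ τ_X, V ∈ τ_Y (deduplicated):
  ∅ × ∅ = {} (∅)
  {t} × {ζ} = {(t,ζ)}
  {t} × {η} = {(t,η)}
  {s, t} × {ζ} = {(s,ζ), (t,ζ)}
  {s, t} × {η} = {(s,η), (t,η)}
  {t} × {ζ, η} = {(t,ζ), (t,η)}
  {r, s, t} × {ζ} = {(r,ζ), (s,ζ), (t,ζ)}
  {r, s, t} × {η} = {(r,η), (s,η), (t,η)}
  {s, t} × {ζ, η} = {(s,ζ), (s,η), (t,ζ), (t,η)}
  {r, s, t} × {ζ, η} = {(r,ζ), (r,η), (s,ζ), (s,η), (t,ζ), (t,η)}
These 10 distinct sets form the basis B.
Close under arbitrary unions to get τ_{X×Y}; counting gives |τ_{X×Y}| = 16.


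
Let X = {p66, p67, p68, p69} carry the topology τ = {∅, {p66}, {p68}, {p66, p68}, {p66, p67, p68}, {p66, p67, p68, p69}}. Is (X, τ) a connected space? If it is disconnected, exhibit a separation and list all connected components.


(X, τ) is connected.

Find clopen sets (U ∈ τ with X ∖ U ∈ τ):
  U = ∅, X ∖ U = {p66, p67, p68, p69} — both open, so U is clopen.
  U = {p66, p67, p68, p69}, X ∖ U = ∅ — both open, so U is clopen.
Only trivial clopens (∅ and X) exist, so (X, τ) is connected.
Compute connected components by grouping points that agree on all clopens:
  component: {p66, p67, p68, p69}


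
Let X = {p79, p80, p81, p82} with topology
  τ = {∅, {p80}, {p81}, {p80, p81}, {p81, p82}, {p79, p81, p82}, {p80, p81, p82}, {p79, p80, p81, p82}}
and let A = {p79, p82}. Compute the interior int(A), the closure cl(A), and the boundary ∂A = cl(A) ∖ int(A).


int(A) = ∅, cl(A) = {p79, p82}, ∂A = {p79, p82}.

Closed sets in (X, τ) are complements of opens:
  closed(X, τ) = {∅, {p79}, {p80}, {p79, p80}, {p79, p82}, {p79, p80, p82}, {p79, p81, p82}, {p79, p80, p81, p82}}.
int(A) = ⋃ {U ∈ τ : U ⊆ A}. Opens contained in A: ∅.
Taking the union of these: int(A) = ∅.
cl(A) = ⋂ {C closed : A ⊆ C}. Closed sets containing A: {p79, p82}, {p79, p80, p82}, {p79, p81, p82}, {p79, p80, p81, p82}.
Intersecting these: cl(A) = {p79, p82}.
∂A = cl(A) ∖ int(A) = {p79, p82} ∖ ∅ = {p79, p82}.


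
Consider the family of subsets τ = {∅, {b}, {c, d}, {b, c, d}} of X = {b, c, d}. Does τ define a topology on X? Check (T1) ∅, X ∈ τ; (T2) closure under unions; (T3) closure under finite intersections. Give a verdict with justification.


τ IS a topology on X.

Axiom (T1): ∅ ∈ τ? Yes; X ∈ τ? Yes.
Axiom (T2/T3): check pairwise unions and intersections of members of τ.
All pairwise intersections and unions checked — each lies in τ. Therefore τ satisfies (T1), (T2), (T3): it IS a topology on X.


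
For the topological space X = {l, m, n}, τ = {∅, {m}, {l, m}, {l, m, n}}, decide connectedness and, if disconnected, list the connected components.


(X, τ) is connected.

Find clopen sets (U ∈ τ with X ∖ U ∈ τ):
  U = ∅, X ∖ U = {l, m, n} — both open, so U is clopen.
  U = {l, m, n}, X ∖ U = ∅ — both open, so U is clopen.
Only trivial clopens (∅ and X) exist, so (X, τ) is connected.
Compute connected components by grouping points that agree on all clopens:
  component: {l, m, n}


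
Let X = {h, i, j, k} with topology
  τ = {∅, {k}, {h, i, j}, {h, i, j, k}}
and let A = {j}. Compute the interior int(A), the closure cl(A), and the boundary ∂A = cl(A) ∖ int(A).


int(A) = ∅, cl(A) = {h, i, j}, ∂A = {h, i, j}.

Closed sets in (X, τ) are complements of opens:
  closed(X, τ) = {∅, {k}, {h, i, j}, {h, i, j, k}}.
int(A) = ⋃ {U ∈ τ : U ⊆ A}. Opens contained in A: ∅.
Taking the union of these: int(A) = ∅.
cl(A) = ⋂ {C closed : A ⊆ C}. Closed sets containing A: {h, i, j}, {h, i, j, k}.
Intersecting these: cl(A) = {h, i, j}.
∂A = cl(A) ∖ int(A) = {h, i, j} ∖ ∅ = {h, i, j}.


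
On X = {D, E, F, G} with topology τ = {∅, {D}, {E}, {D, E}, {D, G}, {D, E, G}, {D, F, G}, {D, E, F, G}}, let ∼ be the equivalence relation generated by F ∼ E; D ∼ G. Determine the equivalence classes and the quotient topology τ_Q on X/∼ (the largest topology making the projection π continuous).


X/∼ = {[D=G], [E=F]}; |τ_Q| = 3.

Equivalence classes: [D=G], [E=F].
Quotient map π: X → X/∼ sends D ↦ [D=G], E ↦ [E=F], F ↦ [E=F], G ↦ [D=G].
For each subset V ⊆ X/∼, compute π^{-1}(V) ⊆ X and check whether π^{-1}(V) ∈ τ. V is open in τ_Q iff π^{-1}(V) ∈ τ.
  V = {}: π^{-1}(V) = ∅ ∈ τ ✓.
  V = {[D=G]}: π^{-1}(V) = {D, G} ∈ τ ✓.
  V = {[E=F]}: π^{-1}(V) = {E, F} ∉ τ ✗.
  V = {[D=G], [E=F]}: π^{-1}(V) = {D, E, F, G} ∈ τ ✓.
Open sets in the quotient: τ_Q = {{}, {[D=G]}, {[D=G], [E=F]}} (3 elements).


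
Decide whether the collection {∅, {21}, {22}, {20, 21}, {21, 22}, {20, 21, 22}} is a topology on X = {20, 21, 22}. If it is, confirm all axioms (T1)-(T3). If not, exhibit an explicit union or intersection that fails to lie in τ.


τ IS a topology on X.

Axiom (T1): ∅ ∈ τ? Yes; X ∈ τ? Yes.
Axiom (T2/T3): check pairwise unions and intersections of members of τ.
All pairwise intersections and unions checked — each lies in τ. Therefore τ satisfies (T1), (T2), (T3): it IS a topology on X.


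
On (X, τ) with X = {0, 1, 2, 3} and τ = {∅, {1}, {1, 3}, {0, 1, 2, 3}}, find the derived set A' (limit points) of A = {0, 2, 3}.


A' = {0, 2}

For each x ∈ X, list the open sets U ∈ τ with x ∈ U, then check whether U ∩ (A ∖ {x}) ≠ ∅ for every such U.
  x = 0: opens ∋ x are {0, 1, 2, 3}; each meets A ∖ {0}, so x IS a limit point.
  x = 1: open {1} ∋ x has {1} ∩ (A ∖ {1}) = ∅, so x is NOT a limit point.
  x = 2: opens ∋ x are {0, 1, 2, 3}; each meets A ∖ {2}, so x IS a limit point.
  x = 3: open {1, 3} ∋ x has {1, 3} ∩ (A ∖ {3}) = ∅, so x is NOT a limit point.
Collecting: A' = {0, 2}.


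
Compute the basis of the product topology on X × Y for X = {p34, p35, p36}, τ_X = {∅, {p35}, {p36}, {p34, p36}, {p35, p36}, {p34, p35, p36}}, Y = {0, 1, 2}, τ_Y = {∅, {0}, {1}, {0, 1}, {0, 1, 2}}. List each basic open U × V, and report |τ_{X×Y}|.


Basis B = {∅ × ∅, {p35} × {0}, {p35} × {1}, {p36} × {0}, {p36} × {1}, {p34, p36} × {0}, {p34, p36} × {1}, {p35} × {0, 1}, {p35, p36} × {0}, {p35, p36} × {1}, {p36} × {0, 1}, {p34, p35, p36} × {0}, {p34, p35, p36} × {1}, {p35} × {0, 1, 2}, {p36} × {0, 1, 2}, {p34, p36} × {0, 1}, {p35, p36} × {0, 1}, {p34, p36} × {0, 1, 2}, {p34, p35, p36} × {0, 1}, {p35, p36} × {0, 1, 2}, {p34, p35, p36} × {0, 1, 2}}; |τ_{X×Y}| = 70.

Enumerate products U × V with U ∈ τ_X, V ∈ τ_Y (deduplicated):
  ∅ × ∅ = {} (∅)
  {p35} × {0} = {(p35,0)}
  {p35} × {1} = {(p35,1)}
  {p36} × {0} = {(p36,0)}
  {p36} × {1} = {(p36,1)}
  {p34, p36} × {0} = {(p34,0), (p36,0)}
  {p34, p36} × {1} = {(p34,1), (p36,1)}
  {p35} × {0, 1} = {(p35,0), (p35,1)}
  {p35, p36} × {0} = {(p35,0), (p36,0)}
  {p35, p36} × {1} = {(p35,1), (p36,1)}
  {p36} × {0, 1} = {(p36,0), (p36,1)}
  {p34, p35, p36} × {0} = {(p34,0), (p35,0), (p36,0)}
  {p34, p35, p36} × {1} = {(p34,1), (p35,1), (p36,1)}
  {p35} × {0, 1, 2} = {(p35,0), (p35,1), (p35,2)}
  {p36} × {0, 1, 2} = {(p36,0), (p36,1), (p36,2)}
  {p34, p36} × {0, 1} = {(p34,0), (p34,1), (p36,0), (p36,1)}
  {p35, p36} × {0, 1} = {(p35,0), (p35,1), (p36,0), (p36,1)}
  {p34, p36} × {0, 1, 2} = {(p34,0), (p34,1), (p34,2), (p36,0), (p36,1), (p36,2)}
  {p34, p35, p36} × {0, 1} = {(p34,0), (p34,1), (p35,0), (p35,1), (p36,0), (p36,1)}
  {p35, p36} × {0, 1, 2} = {(p35,0), (p35,1), (p35,2), (p36,0), (p36,1), (p36,2)}
  {p34, p35, p36} × {0, 1, 2} = {(p34,0), (p34,1), (p34,2), (p35,0), (p35,1), (p35,2), (p36,0), (p36,1), (p36,2)}
These 21 distinct sets form the basis B.
Close under arbitrary unions to get τ_{X×Y}; counting gives |τ_{X×Y}| = 70.


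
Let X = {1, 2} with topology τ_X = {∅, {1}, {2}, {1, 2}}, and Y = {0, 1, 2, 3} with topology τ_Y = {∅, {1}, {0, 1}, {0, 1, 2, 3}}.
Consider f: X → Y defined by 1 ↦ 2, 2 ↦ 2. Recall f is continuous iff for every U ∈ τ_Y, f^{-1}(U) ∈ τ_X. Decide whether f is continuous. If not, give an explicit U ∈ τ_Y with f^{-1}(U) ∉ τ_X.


f IS continuous.

Compute f^{-1}(U) for each U ∈ τ_Y:
  U = ∅: f^{-1}(U) = ∅ ∈ τ_X ✓.
  U = {1}: f^{-1}(U) = ∅ ∈ τ_X ✓.
  U = {0, 1}: f^{-1}(U) = ∅ ∈ τ_X ✓.
  U = {0, 1, 2, 3}: f^{-1}(U) = {1, 2} ∈ τ_X ✓.
Every preimage lies in τ_X, so f IS continuous.


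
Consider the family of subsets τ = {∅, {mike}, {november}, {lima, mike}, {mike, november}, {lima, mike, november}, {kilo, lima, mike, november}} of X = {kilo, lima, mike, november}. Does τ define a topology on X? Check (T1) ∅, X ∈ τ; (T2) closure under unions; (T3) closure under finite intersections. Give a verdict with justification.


τ IS a topology on X.

Axiom (T1): ∅ ∈ τ? Yes; X ∈ τ? Yes.
Axiom (T2/T3): check pairwise unions and intersections of members of τ.
All pairwise intersections and unions checked — each lies in τ. Therefore τ satisfies (T1), (T2), (T3): it IS a topology on X.


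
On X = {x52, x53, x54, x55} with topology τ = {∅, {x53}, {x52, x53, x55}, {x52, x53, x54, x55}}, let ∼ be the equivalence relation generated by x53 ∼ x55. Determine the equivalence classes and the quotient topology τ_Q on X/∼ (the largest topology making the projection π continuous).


X/∼ = {[x52], [x53=x55], [x54]}; |τ_Q| = 3.

Equivalence classes: [x52], [x53=x55], [x54].
Quotient map π: X → X/∼ sends x52 ↦ [x52], x53 ↦ [x53=x55], x54 ↦ [x54], x55 ↦ [x53=x55].
For each subset V ⊆ X/∼, compute π^{-1}(V) ⊆ X and check whether π^{-1}(V) ∈ τ. V is open in τ_Q iff π^{-1}(V) ∈ τ.
  V = {}: π^{-1}(V) = ∅ ∈ τ ✓.
  V = {[x52]}: π^{-1}(V) = {x52} ∉ τ ✗.
  V = {[x53=x55]}: π^{-1}(V) = {x53, x55} ∉ τ ✗.
  V = {[x52], [x53=x55]}: π^{-1}(V) = {x52, x53, x55} ∈ τ ✓.
  V = {[x54]}: π^{-1}(V) = {x54} ∉ τ ✗.
  V = {[x52], [x54]}: π^{-1}(V) = {x52, x54} ∉ τ ✗.
  V = {[x53=x55], [x54]}: π^{-1}(V) = {x53, x54, x55} ∉ τ ✗.
  V = {[x52], [x53=x55], [x54]}: π^{-1}(V) = {x52, x53, x54, x55} ∈ τ ✓.
Open sets in the quotient: τ_Q = {{}, {[x52], [x53=x55]}, {[x52], [x53=x55], [x54]}} (3 elements).


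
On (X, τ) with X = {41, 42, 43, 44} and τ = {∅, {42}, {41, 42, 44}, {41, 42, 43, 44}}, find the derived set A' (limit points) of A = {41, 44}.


A' = {41, 43, 44}

For each x ∈ X, list the open sets U ∈ τ with x ∈ U, then check whether U ∩ (A ∖ {x}) ≠ ∅ for every such U.
  x = 41: opens ∋ x are {41, 42, 44}, {41, 42, 43, 44}; each meets A ∖ {41}, so x IS a limit point.
  x = 42: open {42} ∋ x has {42} ∩ (A ∖ {42}) = ∅, so x is NOT a limit point.
  x = 43: opens ∋ x are {41, 42, 43, 44}; each meets A ∖ {43}, so x IS a limit point.
  x = 44: opens ∋ x are {41, 42, 44}, {41, 42, 43, 44}; each meets A ∖ {44}, so x IS a limit point.
Collecting: A' = {41, 43, 44}.


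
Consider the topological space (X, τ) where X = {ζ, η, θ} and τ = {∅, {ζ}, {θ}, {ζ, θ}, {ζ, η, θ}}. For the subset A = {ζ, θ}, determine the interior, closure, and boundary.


int(A) = {ζ, θ}, cl(A) = {ζ, η, θ}, ∂A = {η}.

Closed sets in (X, τ) are complements of opens:
  closed(X, τ) = {∅, {η}, {ζ, η}, {η, θ}, {ζ, η, θ}}.
int(A) = ⋃ {U ∈ τ : U ⊆ A}. Opens contained in A: ∅, {ζ}, {θ}, {ζ, θ}.
Taking the union of these: int(A) = {ζ, θ}.
cl(A) = ⋂ {C closed : A ⊆ C}. Closed sets containing A: {ζ, η, θ}.
Intersecting these: cl(A) = {ζ, η, θ}.
∂A = cl(A) ∖ int(A) = {ζ, η, θ} ∖ {ζ, θ} = {η}.


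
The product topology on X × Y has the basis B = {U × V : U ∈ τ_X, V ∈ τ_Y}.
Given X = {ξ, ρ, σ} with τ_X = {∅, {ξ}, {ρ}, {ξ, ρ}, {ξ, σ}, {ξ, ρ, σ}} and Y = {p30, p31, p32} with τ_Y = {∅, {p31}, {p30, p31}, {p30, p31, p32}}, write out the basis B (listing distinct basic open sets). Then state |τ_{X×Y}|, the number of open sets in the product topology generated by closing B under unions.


Basis B = {∅ × ∅, {ξ} × {p31}, {ρ} × {p31}, {ξ} × {p30, p31}, {ξ, ρ} × {p31}, {ξ, σ} × {p31}, {ρ} × {p30, p31}, {ξ} × {p30, p31, p32}, {ξ, ρ, σ} × {p31}, {ρ} × {p30, p31, p32}, {ξ, ρ} × {p30, p31}, {ξ, σ} × {p30, p31}, {ξ, ρ} × {p30, p31, p32}, {ξ, σ} × {p30, p31, p32}, {ξ, ρ, σ} × {p30, p31}, {ξ, ρ, σ} × {p30, p31, p32}}; |τ_{X×Y}| = 40.

Enumerate products U × V with U ∈ τ_X, V ∈ τ_Y (deduplicated):
  ∅ × ∅ = {} (∅)
  {ξ} × {p31} = {(ξ,p31)}
  {ρ} × {p31} = {(ρ,p31)}
  {ξ} × {p30, p31} = {(ξ,p30), (ξ,p31)}
  {ξ, ρ} × {p31} = {(ξ,p31), (ρ,p31)}
  {ξ, σ} × {p31} = {(ξ,p31), (σ,p31)}
  {ρ} × {p30, p31} = {(ρ,p30), (ρ,p31)}
  {ξ} × {p30, p31, p32} = {(ξ,p30), (ξ,p31), (ξ,p32)}
  {ξ, ρ, σ} × {p31} = {(ξ,p31), (ρ,p31), (σ,p31)}
  {ρ} × {p30, p31, p32} = {(ρ,p30), (ρ,p31), (ρ,p32)}
  {ξ, ρ} × {p30, p31} = {(ξ,p30), (ξ,p31), (ρ,p30), (ρ,p31)}
  {ξ, σ} × {p30, p31} = {(ξ,p30), (ξ,p31), (σ,p30), (σ,p31)}
  {ξ, ρ} × {p30, p31, p32} = {(ξ,p30), (ξ,p31), (ξ,p32), (ρ,p30), (ρ,p31), (ρ,p32)}
  {ξ, σ} × {p30, p31, p32} = {(ξ,p30), (ξ,p31), (ξ,p32), (σ,p30), (σ,p31), (σ,p32)}
  {ξ, ρ, σ} × {p30, p31} = {(ξ,p30), (ξ,p31), (ρ,p30), (ρ,p31), (σ,p30), (σ,p31)}
  {ξ, ρ, σ} × {p30, p31, p32} = {(ξ,p30), (ξ,p31), (ξ,p32), (ρ,p30), (ρ,p31), (ρ,p32), (σ,p30), (σ,p31), (σ,p32)}
These 16 distinct sets form the basis B.
Close under arbitrary unions to get τ_{X×Y}; counting gives |τ_{X×Y}| = 40.


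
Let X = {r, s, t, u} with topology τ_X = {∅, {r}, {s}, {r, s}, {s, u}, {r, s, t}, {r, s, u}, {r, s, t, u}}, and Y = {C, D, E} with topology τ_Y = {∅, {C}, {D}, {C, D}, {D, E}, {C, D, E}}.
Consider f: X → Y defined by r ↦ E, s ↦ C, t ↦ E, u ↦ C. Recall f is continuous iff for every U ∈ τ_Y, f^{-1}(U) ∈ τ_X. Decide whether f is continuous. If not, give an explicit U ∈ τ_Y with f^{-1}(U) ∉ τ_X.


f is NOT continuous.

Compute f^{-1}(U) for each U ∈ τ_Y:
  U = ∅: f^{-1}(U) = ∅ ∈ τ_X ✓.
  U = {C}: f^{-1}(U) = {s, u} ∈ τ_X ✓.
  U = {D}: f^{-1}(U) = ∅ ∈ τ_X ✓.
  U = {C, D}: f^{-1}(U) = {s, u} ∈ τ_X ✓.
  U = {D, E}: f^{-1}(U) = {r, t} ∉ τ_X ✗.
  U = {C, D, E}: f^{-1}(U) = {r, s, t, u} ∈ τ_X ✓.
Found U = {D, E} with f^{-1}(U) = {r, t} not in τ_X. Therefore f is NOT continuous.


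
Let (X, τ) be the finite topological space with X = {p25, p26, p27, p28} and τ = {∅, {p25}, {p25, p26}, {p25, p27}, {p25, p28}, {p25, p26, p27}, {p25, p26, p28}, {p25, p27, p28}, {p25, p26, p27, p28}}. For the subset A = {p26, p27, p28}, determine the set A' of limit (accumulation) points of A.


A' = ∅

For each x ∈ X, list the open sets U ∈ τ with x ∈ U, then check whether U ∩ (A ∖ {x}) ≠ ∅ for every such U.
  x = p25: open {p25} ∋ x has {p25} ∩ (A ∖ {p25}) = ∅, so x is NOT a limit point.
  x = p26: open {p25, p26} ∋ x has {p25, p26} ∩ (A ∖ {p26}) = ∅, so x is NOT a limit point.
  x = p27: open {p25, p27} ∋ x has {p25, p27} ∩ (A ∖ {p27}) = ∅, so x is NOT a limit point.
  x = p28: open {p25, p28} ∋ x has {p25, p28} ∩ (A ∖ {p28}) = ∅, so x is NOT a limit point.
Collecting: A' = ∅.


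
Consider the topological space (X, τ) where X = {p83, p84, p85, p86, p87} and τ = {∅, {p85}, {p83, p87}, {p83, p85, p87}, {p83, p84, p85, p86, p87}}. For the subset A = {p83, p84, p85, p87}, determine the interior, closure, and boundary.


int(A) = {p83, p85, p87}, cl(A) = {p83, p84, p85, p86, p87}, ∂A = {p84, p86}.

Closed sets in (X, τ) are complements of opens:
  closed(X, τ) = {∅, {p84, p86}, {p84, p85, p86}, {p83, p84, p86, p87}, {p83, p84, p85, p86, p87}}.
int(A) = ⋃ {U ∈ τ : U ⊆ A}. Opens contained in A: ∅, {p85}, {p83, p87}, {p83, p85, p87}.
Taking the union of these: int(A) = {p83, p85, p87}.
cl(A) = ⋂ {C closed : A ⊆ C}. Closed sets containing A: {p83, p84, p85, p86, p87}.
Intersecting these: cl(A) = {p83, p84, p85, p86, p87}.
∂A = cl(A) ∖ int(A) = {p83, p84, p85, p86, p87} ∖ {p83, p85, p87} = {p84, p86}.
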